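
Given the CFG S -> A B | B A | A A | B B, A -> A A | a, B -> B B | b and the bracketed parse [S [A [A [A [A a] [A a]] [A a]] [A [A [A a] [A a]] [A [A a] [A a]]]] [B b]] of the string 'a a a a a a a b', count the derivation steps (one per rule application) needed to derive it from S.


Every bracketed nonterminal node [X ...] in the tree is produced by exactly one rule application.
Reading the tree off as a leftmost derivation:
  Step 1: S  =>  A B   (applied S -> A B)
  Step 2: A B  =>  A A B   (applied A -> A A)
  Step 3: A A B  =>  A A A B   (applied A -> A A)
  Step 4: A A A B  =>  A A A A B   (applied A -> A A)
  Step 5: A A A A B  =>  a A A A B   (applied A -> a)
  Step 6: a A A A B  =>  a a A A B   (applied A -> a)
  Step 7: a a A A B  =>  a a a A B   (applied A -> a)
  Step 8: a a a A B  =>  a a a A A B   (applied A -> A A)
  Step 9: a a a A A B  =>  a a a A A A B   (applied A -> A A)
  Step 10: a a a A A A B  =>  a a a a A A B   (applied A -> a)
  Step 11: a a a a A A B  =>  a a a a a A B   (applied A -> a)
  Step 12: a a a a a A B  =>  a a a a a A A B   (applied A -> A A)
  Step 13: a a a a a A A B  =>  a a a a a a A B   (applied A -> a)
  Step 14: a a a a a a A B  =>  a a a a a a a B   (applied A -> a)
  Step 15: a a a a a a a B  =>  a a a a a a a b   (applied B -> b)
Final yield: a a a a a a a b
Total rewrite steps: 15

15


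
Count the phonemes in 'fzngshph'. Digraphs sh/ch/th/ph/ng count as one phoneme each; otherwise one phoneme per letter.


Parsing 'fzngshph' greedily, digraphs first:
  'f' -> consonant phoneme (phonemes so far: 1)
  'z' -> consonant phoneme (phonemes so far: 2)
  'ng' -> digraph (1 consonant phoneme) (phonemes so far: 3)
  'sh' -> digraph (1 consonant phoneme) (phonemes so far: 4)
  'ph' -> digraph (1 consonant phoneme) (phonemes so far: 5)
Total phonemes: 5

5


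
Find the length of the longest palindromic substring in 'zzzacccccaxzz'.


Scanning 'zzzacccccaxzz' for palindromic substrings.
Substring at positions 3-9: 'accccca'.
Check: reverse('accccca') = 'accccca' -> palindrome confirmed.
Neighbouring characters ('z' / 'x') break symmetry, so it cannot extend further.
No longer palindromic substring exists; longest length = 7

7


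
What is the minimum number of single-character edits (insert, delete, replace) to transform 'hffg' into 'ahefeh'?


Building DP table for s1='hffg' (len 4) and s2='ahefeh' (len 6):
       a  h  e  f  e  h
    0  1  2  3  4  5  6
  h 1  1  1  2  3  4  5
  f 2  2  2  2  2  3  4
  f 3  3  3  3  2  3  4
  g 4  4  4  4  3  3  4
Edit distance = dp[4][6] = 4

4


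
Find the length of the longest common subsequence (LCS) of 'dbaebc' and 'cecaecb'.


DP table for LCS of 'dbaebc' and 'cecaecb':
       c  e  c  a  e  c  b
    0  0  0  0  0  0  0  0
  d 0  0  0  0  0  0  0  0
  b 0  0  0  0  0  0  0  1
  a 0  0  0  0  1  1  1  1
  e 0  0  1  1  1  2  2  2
  b 0  0  1  1  1  2  2  3
  c 0  1  1  2  2  2  3  3
LCS: 'aeb'
LCS length = 3

3


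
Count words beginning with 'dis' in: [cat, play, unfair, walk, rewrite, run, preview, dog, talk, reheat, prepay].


Checking each word for prefix 'dis':
  'cat' -> no (count: 0)
  'play' -> no (count: 0)
  'unfair' -> no (count: 0)
  'walk' -> no (count: 0)
  'rewrite' -> no (count: 0)
  'run' -> no (count: 0)
  'preview' -> no (count: 0)
  'dog' -> no (count: 0)
  'talk' -> no (count: 0)
  'reheat' -> no (count: 0)
  'prepay' -> no (count: 0)
Total with prefix 'dis': 0

0


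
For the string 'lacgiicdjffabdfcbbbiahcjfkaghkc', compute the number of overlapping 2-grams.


String 'lacgiicdjffabdfcbbbiahcjfkaghkc' has length L = 31.
Number of overlapping n-grams = L - n + 1
Substituting: 31 - 2 + 1 = 30

30


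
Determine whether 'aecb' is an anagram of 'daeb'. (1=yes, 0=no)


Sort characters of 'aecb': 'abce'
Sort characters of 'daeb': 'abde'
Sorted forms differ -> they are NOT anagrams
Result: 0

0


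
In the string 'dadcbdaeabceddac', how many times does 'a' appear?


Scanning 'dadcbdaeabceddac' for 'a':
  Position 1: 'a' -> MATCH (count: 1)
  Position 6: 'a' -> MATCH (count: 2)
  Position 8: 'a' -> MATCH (count: 3)
  Position 14: 'a' -> MATCH (count: 4)
Total occurrences of 'a': 4

4


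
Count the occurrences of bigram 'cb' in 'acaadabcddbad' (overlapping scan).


Scanning 'acaadabcddbad' for bigram 'cb':
  Position 0: 'ac' -> no
  Position 1: 'ca' -> no
  Position 2: 'aa' -> no
  Position 3: 'ad' -> no
  Position 4: 'da' -> no
  Position 5: 'ab' -> no
  Position 6: 'bc' -> no
  Position 7: 'cd' -> no
  Position 8: 'dd' -> no
  Position 9: 'db' -> no
  Position 10: 'ba' -> no
  Position 11: 'ad' -> no
Total matches: 0

0


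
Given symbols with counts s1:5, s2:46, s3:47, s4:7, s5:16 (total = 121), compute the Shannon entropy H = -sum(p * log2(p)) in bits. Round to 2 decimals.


Computing entropy H = -sum(p_i * log2(p_i)):
  s1: p = 5/121 = 0.0413, -p*log2(p) = 0.1900
  s2: p = 46/121 = 0.3802, -p*log2(p) = 0.5304
  s3: p = 47/121 = 0.3884, -p*log2(p) = 0.5299
  s4: p = 7/121 = 0.0579, -p*log2(p) = 0.2379
  s5: p = 16/121 = 0.1322, -p*log2(p) = 0.3860
H = sum of terms = 1.8742
Rounded to 2 decimals: 1.87

1.87


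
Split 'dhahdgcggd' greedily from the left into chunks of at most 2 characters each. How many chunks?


'dhahdgcggd' has 10 characters.
Chunking with max size 2:
  Chunk 1: 'dh' (positions 0-1)
  Chunk 2: 'ah' (positions 2-3)
  Chunk 3: 'dg' (positions 4-5)
  Chunk 4: 'cg' (positions 6-7)
  Chunk 5: 'gd' (positions 8-9)
Total chunks: ceil(10 / 2) = 5

5


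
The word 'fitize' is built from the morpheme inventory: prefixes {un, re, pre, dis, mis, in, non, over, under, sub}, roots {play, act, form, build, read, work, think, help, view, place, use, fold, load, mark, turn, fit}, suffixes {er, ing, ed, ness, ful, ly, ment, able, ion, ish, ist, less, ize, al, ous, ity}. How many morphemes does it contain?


Segmenting 'fitize' against the inventory:
  'fit' -> root (morpheme 1)
  'ize' -> suffix (morpheme 2)
Total morphemes: 2

2


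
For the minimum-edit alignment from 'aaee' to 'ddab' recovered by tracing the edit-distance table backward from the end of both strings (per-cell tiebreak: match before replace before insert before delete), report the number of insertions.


Edit distance = 4. Backtracking from cell (4, 4) with preference match > replace > insert > delete,
then listing the resulting alignment 'aaee' -> 'ddab' left to right:
  Step 1: replace a->d
  Step 2: replace a->d
  Step 3: replace e->a
  Step 4: replace e->b
Total insertions: 0

0


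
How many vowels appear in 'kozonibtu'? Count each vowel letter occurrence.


Scanning each character of 'kozonibtu':
  Position 1: 'k' -> consonant (running count: 0)
  Position 2: 'o' -> vowel (running count: 1)
  Position 3: 'z' -> consonant (running count: 1)
  Position 4: 'o' -> vowel (running count: 2)
  Position 5: 'n' -> consonant (running count: 2)
  Position 6: 'i' -> vowel (running count: 3)
  Position 7: 'b' -> consonant (running count: 3)
  Position 8: 't' -> consonant (running count: 3)
  Position 9: 'u' -> vowel (running count: 4)
Total vowels: 4

4


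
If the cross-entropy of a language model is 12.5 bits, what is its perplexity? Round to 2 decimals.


Perplexity formula: PP = 2^H
H = 12.5
PP = 2^12.5
Decompose: 2^12.5 = 2^12 * 2^0.5 = 2^12 * sqrt(2)
2^12 = 4096, sqrt(2) ~ 1.4142136
PP ~ 4096 * 1.4142136 = 5792.6189056
Rounded to 2 decimals: 5792.62

5792.62


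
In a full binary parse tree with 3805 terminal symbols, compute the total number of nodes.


Leaf nodes (terminals): 3805
Internal nodes = n - 1 = 3805 - 1 = 3804
Total = leaves + internal = 3805 + 3804 = 7609

7609


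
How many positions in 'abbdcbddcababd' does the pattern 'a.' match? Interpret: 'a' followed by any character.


Pattern: a. means 'a' followed by any character.
Scanning 'abbdcbddcababd' position-by-position:
  Pos 0: window 'ab' -> MATCH
  Pos 1: window 'bb' -> no
  Pos 2: window 'bd' -> no
  Pos 3: window 'dc' -> no
  Pos 4: window 'cb' -> no
  Pos 5: window 'bd' -> no
  Pos 6: window 'dd' -> no
  Pos 7: window 'dc' -> no
  Pos 8: window 'ca' -> no
  Pos 9: window 'ab' -> MATCH
  Pos 10: window 'ba' -> no
  Pos 11: window 'ab' -> MATCH
  Pos 12: window 'bd' -> no
  Pos 13: window 'd' -> no
Total matches: 3

3


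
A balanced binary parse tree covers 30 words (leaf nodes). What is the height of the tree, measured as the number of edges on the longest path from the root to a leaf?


In a balanced binary tree with n leaves the deepest leaf is ceil(log2(n)) edges below the root.
log2(30) = 4.9069
ceil(4.9069) = 5
height (edges) = 5

5


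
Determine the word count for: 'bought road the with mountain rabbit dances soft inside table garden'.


Counting words by splitting on spaces:
  Word 1: 'bought'
  Word 2: 'road'
  Word 3: 'the'
  Word 4: 'with'
  Word 5: 'mountain'
  Word 6: 'rabbit'
  Word 7: 'dances'
  Word 8: 'soft'
  Word 9: 'inside'
  Word 10: 'table'
  Word 11: 'garden'
Total words: 11

11


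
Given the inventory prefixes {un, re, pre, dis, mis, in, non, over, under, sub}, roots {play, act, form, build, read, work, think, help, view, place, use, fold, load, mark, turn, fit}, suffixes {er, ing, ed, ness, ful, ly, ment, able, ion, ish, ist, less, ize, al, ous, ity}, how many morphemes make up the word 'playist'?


Segmenting 'playist' against the inventory:
  'play' -> root (morpheme 1)
  'ist' -> suffix (morpheme 2)
Total morphemes: 2

2


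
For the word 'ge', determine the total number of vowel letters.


Scanning each character of 'ge':
  Position 1: 'g' -> consonant (running count: 0)
  Position 2: 'e' -> vowel (running count: 1)
Total vowels: 1

1


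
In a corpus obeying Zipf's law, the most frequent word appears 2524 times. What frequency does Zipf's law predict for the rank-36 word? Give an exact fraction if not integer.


Zipf's law: freq(rank) = f1 / rank
f1 = 2524, rank = 36
freq = 2524 / 36
GCD(2524, 36) = 4
Simplified: 631/9

631/9


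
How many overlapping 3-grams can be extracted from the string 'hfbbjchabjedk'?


String 'hfbbjchabjedk' has length L = 13.
Number of overlapping n-grams = L - n + 1
Substituting: 13 - 3 + 1 = 11

11


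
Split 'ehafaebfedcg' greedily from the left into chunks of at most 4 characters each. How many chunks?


'ehafaebfedcg' has 12 characters.
Chunking with max size 4:
  Chunk 1: 'ehaf' (positions 0-3)
  Chunk 2: 'aebf' (positions 4-7)
  Chunk 3: 'edcg' (positions 8-11)
Total chunks: ceil(12 / 4) = 3

3


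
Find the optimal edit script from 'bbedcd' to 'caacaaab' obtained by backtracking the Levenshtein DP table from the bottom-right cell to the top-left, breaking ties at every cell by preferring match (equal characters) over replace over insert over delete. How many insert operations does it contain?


Edit distance = 8. Backtracking from cell (6, 8) with preference match > replace > insert > delete,
then listing the resulting alignment 'bbedcd' -> 'caacaaab' left to right:
  Step 1: insert 'c' [insertion #1]
  Step 2: insert 'a' [insertion #2]
  Step 3: replace b->a
  Step 4: replace b->c
  Step 5: replace e->a
  Step 6: replace d->a
  Step 7: replace c->a
  Step 8: replace d->b
Total insertions: 2

2


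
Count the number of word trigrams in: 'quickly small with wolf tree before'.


Word trigrams from [6] words:
  Trigram 1: (quickly small with)
  Trigram 2: (small with wolf)
  Trigram 3: (with wolf tree)
  Trigram 4: (wolf tree before)
Total word trigrams: 6 - 2 = 4

4


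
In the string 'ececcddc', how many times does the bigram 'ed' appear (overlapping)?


Scanning 'ececcddc' for bigram 'ed':
  Position 0: 'ec' -> no
  Position 1: 'ce' -> no
  Position 2: 'ec' -> no
  Position 3: 'cc' -> no
  Position 4: 'cd' -> no
  Position 5: 'dd' -> no
  Position 6: 'dc' -> no
Total matches: 0

0


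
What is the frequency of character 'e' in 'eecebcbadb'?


Scanning 'eecebcbadb' for 'e':
  Position 0: 'e' -> MATCH (count: 1)
  Position 1: 'e' -> MATCH (count: 2)
  Position 3: 'e' -> MATCH (count: 3)
Total occurrences of 'e': 3

3


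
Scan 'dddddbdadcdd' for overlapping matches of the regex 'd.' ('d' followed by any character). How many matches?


Pattern: d. means 'd' followed by any character.
Scanning 'dddddbdadcdd' position-by-position:
  Pos 0: window 'dd' -> MATCH
  Pos 1: window 'dd' -> MATCH
  Pos 2: window 'dd' -> MATCH
  Pos 3: window 'dd' -> MATCH
  Pos 4: window 'db' -> MATCH
  Pos 5: window 'bd' -> no
  Pos 6: window 'da' -> MATCH
  Pos 7: window 'ad' -> no
  Pos 8: window 'dc' -> MATCH
  Pos 9: window 'cd' -> no
  Pos 10: window 'dd' -> MATCH
  Pos 11: window 'd' -> no
Total matches: 8

8


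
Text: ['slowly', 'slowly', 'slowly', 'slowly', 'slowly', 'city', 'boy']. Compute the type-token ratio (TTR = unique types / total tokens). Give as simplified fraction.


Tokens: 7
Unique types: ('boy', 'city', 'slowly') = 3
TTR = 3/7
Already in lowest terms.

3/7


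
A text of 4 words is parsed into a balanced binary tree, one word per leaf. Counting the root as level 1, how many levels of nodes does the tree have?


In a balanced binary tree with n leaves the deepest leaf is ceil(log2(n)) edges below the root,
so counting node levels inclusive of root and leaves gives ceil(log2(n)) + 1 levels.
log2(4) = 2.0000
ceil(2.0000) = 2
levels = 2 + 1 = 3

3


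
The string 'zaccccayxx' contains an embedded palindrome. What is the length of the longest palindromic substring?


Scanning 'zaccccayxx' for palindromic substrings.
Substring at positions 1-6: 'acccca'.
Check: reverse('acccca') = 'acccca' -> palindrome confirmed.
Neighbouring characters ('z' / 'y') break symmetry, so it cannot extend further.
No longer palindromic substring exists; longest length = 6

6


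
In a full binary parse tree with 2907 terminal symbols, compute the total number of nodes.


Leaf nodes (terminals): 2907
Internal nodes = n - 1 = 2907 - 1 = 2906
Total = leaves + internal = 2907 + 2906 = 5813

5813


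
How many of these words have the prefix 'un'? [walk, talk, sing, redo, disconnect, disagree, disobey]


Checking each word for prefix 'un':
  'walk' -> no (count: 0)
  'talk' -> no (count: 0)
  'sing' -> no (count: 0)
  'redo' -> no (count: 0)
  'disconnect' -> no (count: 0)
  'disagree' -> no (count: 0)
  'disobey' -> no (count: 0)
Total with prefix 'un': 0

0


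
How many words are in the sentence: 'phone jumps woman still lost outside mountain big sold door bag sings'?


Counting words by splitting on spaces:
  Word 1: 'phone'
  Word 2: 'jumps'
  Word 3: 'woman'
  Word 4: 'still'
  Word 5: 'lost'
  Word 6: 'outside'
  Word 7: 'mountain'
  Word 8: 'big'
  Word 9: 'sold'
  Word 10: 'door'
  Word 11: 'bag'
  Word 12: 'sings'
Total words: 12

12


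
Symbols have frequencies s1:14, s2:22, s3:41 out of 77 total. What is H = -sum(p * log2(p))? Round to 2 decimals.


Computing entropy H = -sum(p_i * log2(p_i)):
  s1: p = 14/77 = 0.1818, -p*log2(p) = 0.4472
  s2: p = 22/77 = 0.2857, -p*log2(p) = 0.5164
  s3: p = 41/77 = 0.5325, -p*log2(p) = 0.4841
H = sum of terms = 1.4477
Rounded to 2 decimals: 1.45

1.45


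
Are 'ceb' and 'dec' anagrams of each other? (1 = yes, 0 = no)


Sort characters of 'ceb': 'bce'
Sort characters of 'dec': 'cde'
Sorted forms differ -> they are NOT anagrams
Result: 0

0


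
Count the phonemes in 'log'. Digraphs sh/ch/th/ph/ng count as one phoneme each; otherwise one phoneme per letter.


Parsing 'log' greedily, digraphs first:
  'l' -> consonant phoneme (phonemes so far: 1)
  'o' -> vowel phoneme (phonemes so far: 2)
  'g' -> consonant phoneme (phonemes so far: 3)
Total phonemes: 3

3


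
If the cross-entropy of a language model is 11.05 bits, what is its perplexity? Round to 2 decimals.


Perplexity formula: PP = 2^H
H = 11.05
PP = 2^11.05
Decompose: 2^11.05 = 2^11 * 2^0.05
2^11 = 2048, 2^0.05 ~ 1.0352649
PP ~ 2048 * 1.0352649 = 2120.2225152
Rounded to 2 decimals: 2120.22

2120.22


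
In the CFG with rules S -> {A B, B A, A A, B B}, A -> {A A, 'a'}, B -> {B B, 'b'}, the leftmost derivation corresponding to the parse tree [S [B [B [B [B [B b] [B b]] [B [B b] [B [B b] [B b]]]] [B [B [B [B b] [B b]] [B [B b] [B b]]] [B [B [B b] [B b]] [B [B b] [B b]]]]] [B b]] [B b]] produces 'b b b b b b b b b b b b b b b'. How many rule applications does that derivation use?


Every bracketed nonterminal node [X ...] in the tree is produced by exactly one rule application.
Reading the tree off as a leftmost derivation:
  Step 1: S  =>  B B   (applied S -> B B)
  Step 2: B B  =>  B B B   (applied B -> B B)
  Step 3: B B B  =>  B B B B   (applied B -> B B)
  Step 4: B B B B  =>  B B B B B   (applied B -> B B)
  Step 5: B B B B B  =>  B B B B B B   (applied B -> B B)
  Step 6: B B B B B B  =>  b B B B B B   (applied B -> b)
  Step 7: b B B B B B  =>  b b B B B B   (applied B -> b)
  Step 8: b b B B B B  =>  b b B B B B B   (applied B -> B B)
  Step 9: b b B B B B B  =>  b b b B B B B   (applied B -> b)
  Step 10: b b b B B B B  =>  b b b B B B B B   (applied B -> B B)
  Step 11: b b b B B B B B  =>  b b b b B B B B   (applied B -> b)
  Step 12: b b b b B B B B  =>  b b b b b B B B   (applied B -> b)
  Step 13: b b b b b B B B  =>  b b b b b B B B B   (applied B -> B B)
  Step 14: b b b b b B B B B  =>  b b b b b B B B B B   (applied B -> B B)
  Step 15: b b b b b B B B B B  =>  b b b b b B B B B B B   (applied B -> B B)
  Step 16: b b b b b B B B B B B  =>  b b b b b b B B B B B   (applied B -> b)
  Step 17: b b b b b b B B B B B  =>  b b b b b b b B B B B   (applied B -> b)
  Step 18: b b b b b b b B B B B  =>  b b b b b b b B B B B B   (applied B -> B B)
  Step 19: b b b b b b b B B B B B  =>  b b b b b b b b B B B B   (applied B -> b)
  Step 20: b b b b b b b b B B B B  =>  b b b b b b b b b B B B   (applied B -> b)
  Step 21: b b b b b b b b b B B B  =>  b b b b b b b b b B B B B   (applied B -> B B)
  Step 22: b b b b b b b b b B B B B  =>  b b b b b b b b b B B B B B   (applied B -> B B)
  Step 23: b b b b b b b b b B B B B B  =>  b b b b b b b b b b B B B B   (applied B -> b)
  Step 24: b b b b b b b b b b B B B B  =>  b b b b b b b b b b b B B B   (applied B -> b)
  Step 25: b b b b b b b b b b b B B B  =>  b b b b b b b b b b b B B B B   (applied B -> B B)
  Step 26: b b b b b b b b b b b B B B B  =>  b b b b b b b b b b b b B B B   (applied B -> b)
  Step 27: b b b b b b b b b b b b B B B  =>  b b b b b b b b b b b b b B B   (applied B -> b)
  Step 28: b b b b b b b b b b b b b B B  =>  b b b b b b b b b b b b b b B   (applied B -> b)
  Step 29: b b b b b b b b b b b b b b B  =>  b b b b b b b b b b b b b b b   (applied B -> b)
Final yield: b b b b b b b b b b b b b b b
Total rewrite steps: 29

29


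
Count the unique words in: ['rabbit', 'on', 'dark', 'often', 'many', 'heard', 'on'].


Listing all tokens and tracking unique types:
  Token 1: 'rabbit' -> NEW (unique so far: 1)
  Token 2: 'on' -> NEW (unique so far: 2)
  Token 3: 'dark' -> NEW (unique so far: 3)
  Token 4: 'often' -> NEW (unique so far: 4)
  Token 5: 'many' -> NEW (unique so far: 5)
  Token 6: 'heard' -> NEW (unique so far: 6)
  Token 7: 'on' -> duplicate (unique so far: 6)
Unique types: ('dark', 'heard', 'many', 'often', 'on', 'rabbit')
Vocabulary size: 6

6


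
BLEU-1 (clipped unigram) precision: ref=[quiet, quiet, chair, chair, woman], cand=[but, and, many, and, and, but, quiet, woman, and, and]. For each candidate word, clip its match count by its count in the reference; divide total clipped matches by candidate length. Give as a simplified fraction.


Reference word counts: {'chair': 2, 'quiet': 2, 'woman': 1}
Checking each candidate word (with clipping):
  'but' -> not in reference -> no match (matches: 0)
  'and' -> not in reference -> no match (matches: 0)
  'many' -> not in reference -> no match (matches: 0)
  'and' -> not in reference -> no match (matches: 0)
  'and' -> not in reference -> no match (matches: 0)
  'but' -> not in reference -> no match (matches: 0)
  'quiet' -> in reference (ref count 2, used 1/2) -> match (matches: 1)
  'woman' -> in reference (ref count 1, used 1/1) -> match (matches: 2)
  'and' -> not in reference -> no match (matches: 2)
  'and' -> not in reference -> no match (matches: 2)
Clipped matches: 2, Candidate length: 10
Precision = 2/10 = 1/5

1/5


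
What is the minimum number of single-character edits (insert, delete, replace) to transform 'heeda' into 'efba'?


Building DP table for s1='heeda' (len 5) and s2='efba' (len 4):
       e  f  b  a
    0  1  2  3  4
  h 1  1  2  3  4
  e 2  1  2  3  4
  e 3  2  2  3  4
  d 4  3  3  3  4
  a 5  4  4  4  3
Edit distance = dp[5][4] = 3

3


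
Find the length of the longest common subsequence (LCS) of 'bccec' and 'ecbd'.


DP table for LCS of 'bccec' and 'ecbd':
       e  c  b  d
    0  0  0  0  0
  b 0  0  0  1  1
  c 0  0  1  1  1
  c 0  0  1  1  1
  e 0  1  1  1  1
  c 0  1  2  2  2
LCS: 'ec'
LCS length = 2

2


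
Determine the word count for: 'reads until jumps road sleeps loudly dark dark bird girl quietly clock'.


Counting words by splitting on spaces:
  Word 1: 'reads'
  Word 2: 'until'
  Word 3: 'jumps'
  Word 4: 'road'
  Word 5: 'sleeps'
  Word 6: 'loudly'
  Word 7: 'dark'
  Word 8: 'dark'
  Word 9: 'bird'
  Word 10: 'girl'
  Word 11: 'quietly'
  Word 12: 'clock'
Total words: 12

12


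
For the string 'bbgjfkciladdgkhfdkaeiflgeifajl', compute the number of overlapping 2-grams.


String 'bbgjfkciladdgkhfdkaeiflgeifajl' has length L = 30.
Number of overlapping n-grams = L - n + 1
Substituting: 30 - 2 + 1 = 29

29


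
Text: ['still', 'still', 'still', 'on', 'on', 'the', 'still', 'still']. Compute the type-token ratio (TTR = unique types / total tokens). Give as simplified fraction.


Tokens: 8
Unique types: ('on', 'still', 'the') = 3
TTR = 3/8
Already in lowest terms.

3/8


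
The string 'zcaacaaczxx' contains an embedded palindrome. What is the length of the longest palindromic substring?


Scanning 'zcaacaaczxx' for palindromic substrings.
Substring at positions 0-8: 'zcaacaacz'.
Check: reverse('zcaacaacz') = 'zcaacaacz' -> palindrome confirmed.
Neighbouring characters ('-' / 'x') break symmetry, so it cannot extend further.
No longer palindromic substring exists; longest length = 9

9


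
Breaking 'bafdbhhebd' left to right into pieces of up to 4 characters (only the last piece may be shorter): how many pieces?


'bafdbhhebd' has 10 characters.
Chunking with max size 4:
  Chunk 1: 'bafd' (positions 0-3)
  Chunk 2: 'bhhe' (positions 4-7)
  Chunk 3: 'bd' (positions 8-9)
Total chunks: ceil(10 / 4) = 3

3


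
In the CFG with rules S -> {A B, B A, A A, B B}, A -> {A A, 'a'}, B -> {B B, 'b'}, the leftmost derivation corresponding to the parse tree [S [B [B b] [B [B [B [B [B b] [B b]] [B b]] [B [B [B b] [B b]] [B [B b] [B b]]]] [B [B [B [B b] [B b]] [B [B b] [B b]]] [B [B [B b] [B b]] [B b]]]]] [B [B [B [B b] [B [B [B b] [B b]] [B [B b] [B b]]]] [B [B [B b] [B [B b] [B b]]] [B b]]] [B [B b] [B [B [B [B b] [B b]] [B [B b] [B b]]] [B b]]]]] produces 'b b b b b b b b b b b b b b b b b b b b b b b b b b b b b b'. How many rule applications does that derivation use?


Every bracketed nonterminal node [X ...] in the tree is produced by exactly one rule application.
Reading the tree off as a leftmost derivation:
  Step 1: S  =>  B B   (applied S -> B B)
  Step 2: B B  =>  B B B   (applied B -> B B)
  Step 3: B B B  =>  b B B   (applied B -> b)
  Step 4: b B B  =>  b B B B   (applied B -> B B)
  Step 5: b B B B  =>  b B B B B   (applied B -> B B)
  Step 6: b B B B B  =>  b B B B B B   (applied B -> B B)
  Step 7: b B B B B B  =>  b B B B B B B   (applied B -> B B)
  Step 8: b B B B B B B  =>  b b B B B B B   (applied B -> b)
  Step 9: b b B B B B B  =>  b b b B B B B   (applied B -> b)
  Step 10: b b b B B B B  =>  b b b b B B B   (applied B -> b)
  Step 11: b b b b B B B  =>  b b b b B B B B   (applied B -> B B)
  Step 12: b b b b B B B B  =>  b b b b B B B B B   (applied B -> B B)
  Step 13: b b b b B B B B B  =>  b b b b b B B B B   (applied B -> b)
  Step 14: b b b b b B B B B  =>  b b b b b b B B B   (applied B -> b)
  Step 15: b b b b b b B B B  =>  b b b b b b B B B B   (applied B -> B B)
  Step 16: b b b b b b B B B B  =>  b b b b b b b B B B   (applied B -> b)
  Step 17: b b b b b b b B B B  =>  b b b b b b b b B B   (applied B -> b)
  Step 18: b b b b b b b b B B  =>  b b b b b b b b B B B   (applied B -> B B)
  Step 19: b b b b b b b b B B B  =>  b b b b b b b b B B B B   (applied B -> B B)
  Step 20: b b b b b b b b B B B B  =>  b b b b b b b b B B B B B   (applied B -> B B)
  Step 21: b b b b b b b b B B B B B  =>  b b b b b b b b b B B B B   (applied B -> b)
  Step 22: b b b b b b b b b B B B B  =>  b b b b b b b b b b B B B   (applied B -> b)
  Step 23: b b b b b b b b b b B B B  =>  b b b b b b b b b b B B B B   (applied B -> B B)
  Step 24: b b b b b b b b b b B B B B  =>  b b b b b b b b b b b B B B   (applied B -> b)
  Step 25: b b b b b b b b b b b B B B  =>  b b b b b b b b b b b b B B   (applied B -> b)
  Step 26: b b b b b b b b b b b b B B  =>  b b b b b b b b b b b b B B B   (applied B -> B B)
  Step 27: b b b b b b b b b b b b B B B  =>  b b b b b b b b b b b b B B B B   (applied B -> B B)
  Step 28: b b b b b b b b b b b b B B B B  =>  b b b b b b b b b b b b b B B B   (applied B -> b)
  Step 29: b b b b b b b b b b b b b B B B  =>  b b b b b b b b b b b b b b B B   (applied B -> b)
  Step 30: b b b b b b b b b b b b b b B B  =>  b b b b b b b b b b b b b b b B   (applied B -> b)
  Step 31: b b b b b b b b b b b b b b b B  =>  b b b b b b b b b b b b b b b B B   (applied B -> B B)
  Step 32: b b b b b b b b b b b b b b b B B  =>  b b b b b b b b b b b b b b b B B B   (applied B -> B B)
  Step 33: b b b b b b b b b b b b b b b B B B  =>  b b b b b b b b b b b b b b b B B B B   (applied B -> B B)
  Step 34: b b b b b b b b b b b b b b b B B B B  =>  b b b b b b b b b b b b b b b b B B B   (applied B -> b)
  Step 35: b b b b b b b b b b b b b b b b B B B  =>  b b b b b b b b b b b b b b b b B B B B   (applied B -> B B)
  Step 36: b b b b b b b b b b b b b b b b B B B B  =>  b b b b b b b b b b b b b b b b B B B B B   (applied B -> B B)
  Step 37: b b b b b b b b b b b b b b b b B B B B B  =>  b b b b b b b b b b b b b b b b b B B B B   (applied B -> b)
  Step 38: b b b b b b b b b b b b b b b b b B B B B  =>  b b b b b b b b b b b b b b b b b b B B B   (applied B -> b)
  Step 39: b b b b b b b b b b b b b b b b b b B B B  =>  b b b b b b b b b b b b b b b b b b B B B B   (applied B -> B B)
  Step 40: b b b b b b b b b b b b b b b b b b B B B B  =>  b b b b b b b b b b b b b b b b b b b B B B   (applied B -> b)
  Step 41: b b b b b b b b b b b b b b b b b b b B B B  =>  b b b b b b b b b b b b b b b b b b b b B B   (applied B -> b)
  Step 42: b b b b b b b b b b b b b b b b b b b b B B  =>  b b b b b b b b b b b b b b b b b b b b B B B   (applied B -> B B)
  Step 43: b b b b b b b b b b b b b b b b b b b b B B B  =>  b b b b b b b b b b b b b b b b b b b b B B B B   (applied B -> B B)
  Step 44: b b b b b b b b b b b b b b b b b b b b B B B B  =>  b b b b b b b b b b b b b b b b b b b b b B B B   (applied B -> b)
  Step 45: b b b b b b b b b b b b b b b b b b b b b B B B  =>  b b b b b b b b b b b b b b b b b b b b b B B B B   (applied B -> B B)
  Step 46: b b b b b b b b b b b b b b b b b b b b b B B B B  =>  b b b b b b b b b b b b b b b b b b b b b b B B B   (applied B -> b)
  Step 47: b b b b b b b b b b b b b b b b b b b b b b B B B  =>  b b b b b b b b b b b b b b b b b b b b b b b B B   (applied B -> b)
  Step 48: b b b b b b b b b b b b b b b b b b b b b b b B B  =>  b b b b b b b b b b b b b b b b b b b b b b b b B   (applied B -> b)
  Step 49: b b b b b b b b b b b b b b b b b b b b b b b b B  =>  b b b b b b b b b b b b b b b b b b b b b b b b B B   (applied B -> B B)
  Step 50: b b b b b b b b b b b b b b b b b b b b b b b b B B  =>  b b b b b b b b b b b b b b b b b b b b b b b b b B   (applied B -> b)
  Step 51: b b b b b b b b b b b b b b b b b b b b b b b b b B  =>  b b b b b b b b b b b b b b b b b b b b b b b b b B B   (applied B -> B B)
  Step 52: b b b b b b b b b b b b b b b b b b b b b b b b b B B  =>  b b b b b b b b b b b b b b b b b b b b b b b b b B B B   (applied B -> B B)
  Step 53: b b b b b b b b b b b b b b b b b b b b b b b b b B B B  =>  b b b b b b b b b b b b b b b b b b b b b b b b b B B B B   (applied B -> B B)
  Step 54: b b b b b b b b b b b b b b b b b b b b b b b b b B B B B  =>  b b b b b b b b b b b b b b b b b b b b b b b b b b B B B   (applied B -> b)
  Step 55: b b b b b b b b b b b b b b b b b b b b b b b b b b B B B  =>  b b b b b b b b b b b b b b b b b b b b b b b b b b b B B   (applied B -> b)
  Step 56: b b b b b b b b b b b b b b b b b b b b b b b b b b b B B  =>  b b b b b b b b b b b b b b b b b b b b b b b b b b b B B B   (applied B -> B B)
  Step 57: b b b b b b b b b b b b b b b b b b b b b b b b b b b B B B  =>  b b b b b b b b b b b b b b b b b b b b b b b b b b b b B B   (applied B -> b)
  Step 58: b b b b b b b b b b b b b b b b b b b b b b b b b b b b B B  =>  b b b b b b b b b b b b b b b b b b b b b b b b b b b b b B   (applied B -> b)
  Step 59: b b b b b b b b b b b b b b b b b b b b b b b b b b b b b B  =>  b b b b b b b b b b b b b b b b b b b b b b b b b b b b b b   (applied B -> b)
Final yield: b b b b b b b b b b b b b b b b b b b b b b b b b b b b b b
Total rewrite steps: 59

59


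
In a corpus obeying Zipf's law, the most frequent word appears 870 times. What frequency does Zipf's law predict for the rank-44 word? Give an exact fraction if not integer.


Zipf's law: freq(rank) = f1 / rank
f1 = 870, rank = 44
freq = 870 / 44
GCD(870, 44) = 2
Simplified: 435/22

435/22


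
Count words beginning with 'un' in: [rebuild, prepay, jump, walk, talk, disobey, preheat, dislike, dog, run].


Checking each word for prefix 'un':
  'rebuild' -> no (count: 0)
  'prepay' -> no (count: 0)
  'jump' -> no (count: 0)
  'walk' -> no (count: 0)
  'talk' -> no (count: 0)
  'disobey' -> no (count: 0)
  'preheat' -> no (count: 0)
  'dislike' -> no (count: 0)
  'dog' -> no (count: 0)
  'run' -> no (count: 0)
Total with prefix 'un': 0

0


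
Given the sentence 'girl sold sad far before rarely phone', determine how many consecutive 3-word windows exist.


Word trigrams from [7] words:
  Trigram 1: (girl sold sad)
  Trigram 2: (sold sad far)
  Trigram 3: (sad far before)
  Trigram 4: (far before rarely)
  Trigram 5: (before rarely phone)
Total word trigrams: 7 - 2 = 5

5


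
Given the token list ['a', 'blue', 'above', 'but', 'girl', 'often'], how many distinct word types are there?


Listing all tokens and tracking unique types:
  Token 1: 'a' -> NEW (unique so far: 1)
  Token 2: 'blue' -> NEW (unique so far: 2)
  Token 3: 'above' -> NEW (unique so far: 3)
  Token 4: 'but' -> NEW (unique so far: 4)
  Token 5: 'girl' -> NEW (unique so far: 5)
  Token 6: 'often' -> NEW (unique so far: 6)
Unique types: ('a', 'above', 'blue', 'but', 'girl', 'often')
Vocabulary size: 6

6


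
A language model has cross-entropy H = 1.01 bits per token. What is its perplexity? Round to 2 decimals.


Perplexity formula: PP = 2^H
H = 1.01
PP = 2^1.01
Decompose: 2^1.01 = 2^1 * 2^0.01
2^1 = 2, 2^0.01 ~ 1.0069556
PP ~ 2 * 1.0069556 = 2.0139112
Rounded to 2 decimals: 2.01

2.01


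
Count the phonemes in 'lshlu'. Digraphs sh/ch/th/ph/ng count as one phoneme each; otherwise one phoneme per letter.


Parsing 'lshlu' greedily, digraphs first:
  'l' -> consonant phoneme (phonemes so far: 1)
  'sh' -> digraph (1 consonant phoneme) (phonemes so far: 2)
  'l' -> consonant phoneme (phonemes so far: 3)
  'u' -> vowel phoneme (phonemes so far: 4)
Total phonemes: 4

4


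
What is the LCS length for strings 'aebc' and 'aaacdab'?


DP table for LCS of 'aebc' and 'aaacdab':
       a  a  a  c  d  a  b
    0  0  0  0  0  0  0  0
  a 0  1  1  1  1  1  1  1
  e 0  1  1  1  1  1  1  1
  b 0  1  1  1  1  1  1  2
  c 0  1  1  1  2  2  2  2
LCS: 'ab'
LCS length = 2

2


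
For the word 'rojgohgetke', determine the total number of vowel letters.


Scanning each character of 'rojgohgetke':
  Position 1: 'r' -> consonant (running count: 0)
  Position 2: 'o' -> vowel (running count: 1)
  Position 3: 'j' -> consonant (running count: 1)
  Position 4: 'g' -> consonant (running count: 1)
  Position 5: 'o' -> vowel (running count: 2)
  Position 6: 'h' -> consonant (running count: 2)
  Position 7: 'g' -> consonant (running count: 2)
  Position 8: 'e' -> vowel (running count: 3)
  Position 9: 't' -> consonant (running count: 3)
  Position 10: 'k' -> consonant (running count: 3)
  Position 11: 'e' -> vowel (running count: 4)
Total vowels: 4

4


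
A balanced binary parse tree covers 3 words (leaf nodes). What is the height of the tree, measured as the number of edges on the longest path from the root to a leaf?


In a balanced binary tree with n leaves the deepest leaf is ceil(log2(n)) edges below the root.
log2(3) = 1.5850
ceil(1.5850) = 2
height (edges) = 2

2


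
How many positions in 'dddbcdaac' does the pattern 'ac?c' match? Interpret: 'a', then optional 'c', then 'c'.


Pattern: ac?c means 'a', then optional 'c', then 'c'.
Scanning 'dddbcdaac' position-by-position:
  Pos 0: window 'ddd' -> no
  Pos 1: window 'ddb' -> no
  Pos 2: window 'dbc' -> no
  Pos 3: window 'bcd' -> no
  Pos 4: window 'cda' -> no
  Pos 5: window 'daa' -> no
  Pos 6: window 'aac' -> no
  Pos 7: window 'ac' -> MATCH
  Pos 8: window 'c' -> no
Total matches: 1

1


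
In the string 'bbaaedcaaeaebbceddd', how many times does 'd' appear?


Scanning 'bbaaedcaaeaebbceddd' for 'd':
  Position 5: 'd' -> MATCH (count: 1)
  Position 16: 'd' -> MATCH (count: 2)
  Position 17: 'd' -> MATCH (count: 3)
  Position 18: 'd' -> MATCH (count: 4)
Total occurrences of 'd': 4

4


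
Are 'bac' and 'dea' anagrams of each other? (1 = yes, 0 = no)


Sort characters of 'bac': 'abc'
Sort characters of 'dea': 'ade'
Sorted forms differ -> they are NOT anagrams
Result: 0

0


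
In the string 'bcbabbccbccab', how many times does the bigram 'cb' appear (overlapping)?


Scanning 'bcbabbccbccab' for bigram 'cb':
  Position 0: 'bc' -> no
  Position 1: 'cb' -> MATCH
  Position 2: 'ba' -> no
  Position 3: 'ab' -> no
  Position 4: 'bb' -> no
  Position 5: 'bc' -> no
  Position 6: 'cc' -> no
  Position 7: 'cb' -> MATCH
  Position 8: 'bc' -> no
  Position 9: 'cc' -> no
  Position 10: 'ca' -> no
  Position 11: 'ab' -> no
Total matches: 2

2


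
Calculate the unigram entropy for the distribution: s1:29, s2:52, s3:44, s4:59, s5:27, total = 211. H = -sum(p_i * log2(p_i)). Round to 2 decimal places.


Computing entropy H = -sum(p_i * log2(p_i)):
  s1: p = 29/211 = 0.1374, -p*log2(p) = 0.3935
  s2: p = 52/211 = 0.2464, -p*log2(p) = 0.4980
  s3: p = 44/211 = 0.2085, -p*log2(p) = 0.4716
  s4: p = 59/211 = 0.2796, -p*log2(p) = 0.5141
  s5: p = 27/211 = 0.1280, -p*log2(p) = 0.3796
H = sum of terms = 2.2568
Rounded to 2 decimals: 2.26

2.26


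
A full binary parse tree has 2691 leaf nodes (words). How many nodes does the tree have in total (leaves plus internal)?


Leaf nodes (terminals): 2691
Internal nodes = n - 1 = 2691 - 1 = 2690
Total = leaves + internal = 2691 + 2690 = 5381

5381


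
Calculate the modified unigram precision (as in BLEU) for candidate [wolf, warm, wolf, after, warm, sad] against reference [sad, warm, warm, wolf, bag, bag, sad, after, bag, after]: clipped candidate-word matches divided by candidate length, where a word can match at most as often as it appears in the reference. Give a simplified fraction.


Reference word counts: {'after': 2, 'bag': 3, 'sad': 2, 'warm': 2, 'wolf': 1}
Checking each candidate word (with clipping):
  'wolf' -> in reference (ref count 1, used 1/1) -> match (matches: 1)
  'warm' -> in reference (ref count 2, used 1/2) -> match (matches: 2)
  'wolf' -> ref count 1 already used up (1/1) -> clipped, no match (matches: 2)
  'after' -> in reference (ref count 2, used 1/2) -> match (matches: 3)
  'warm' -> in reference (ref count 2, used 2/2) -> match (matches: 4)
  'sad' -> in reference (ref count 2, used 1/2) -> match (matches: 5)
Clipped matches: 5, Candidate length: 6
Precision = 5/6

5/6


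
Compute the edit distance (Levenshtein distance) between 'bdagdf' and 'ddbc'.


Building DP table for s1='bdagdf' (len 6) and s2='ddbc' (len 4):
       d  d  b  c
    0  1  2  3  4
  b 1  1  2  2  3
  d 2  1  1  2  3
  a 3  2  2  2  3
  g 4  3  3  3  3
  d 5  4  3  4  4
  f 6  5  4  4  5
Edit distance = dp[6][4] = 5

5


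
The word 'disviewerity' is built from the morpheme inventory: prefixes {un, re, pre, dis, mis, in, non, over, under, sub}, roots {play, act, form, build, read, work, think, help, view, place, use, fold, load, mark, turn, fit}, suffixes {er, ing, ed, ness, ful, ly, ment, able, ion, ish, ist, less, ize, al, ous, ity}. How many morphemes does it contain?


Segmenting 'disviewerity' against the inventory:
  'dis' -> prefix (morpheme 1)
  'view' -> root (morpheme 2)
  'er' -> suffix (morpheme 3)
  'ity' -> suffix (morpheme 4)
Total morphemes: 4

4


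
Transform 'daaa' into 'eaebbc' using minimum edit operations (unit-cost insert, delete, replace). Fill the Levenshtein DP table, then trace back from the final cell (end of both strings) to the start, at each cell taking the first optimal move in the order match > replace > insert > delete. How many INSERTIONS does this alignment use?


Edit distance = 5. Backtracking from cell (4, 6) with preference match > replace > insert > delete,
then listing the resulting alignment 'daaa' -> 'eaebbc' left to right:
  Step 1: replace d->e
  Step 2: keep 'a'
  Step 3: insert 'e' [insertion #1]
  Step 4: insert 'b' [insertion #2]
  Step 5: replace a->b
  Step 6: replace a->c
Total insertions: 2

2


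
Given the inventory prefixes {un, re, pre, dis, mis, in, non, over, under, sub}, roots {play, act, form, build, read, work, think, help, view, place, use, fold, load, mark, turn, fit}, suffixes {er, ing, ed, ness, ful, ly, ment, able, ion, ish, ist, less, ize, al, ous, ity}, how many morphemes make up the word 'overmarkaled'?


Segmenting 'overmarkaled' against the inventory:
  'over' -> prefix (morpheme 1)
  'mark' -> root (morpheme 2)
  'al' -> suffix (morpheme 3)
  'ed' -> suffix (morpheme 4)
Total morphemes: 4

4


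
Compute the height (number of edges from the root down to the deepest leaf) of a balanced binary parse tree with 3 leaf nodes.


In a balanced binary tree with n leaves the deepest leaf is ceil(log2(n)) edges below the root.
log2(3) = 1.5850
ceil(1.5850) = 2
height (edges) = 2

2


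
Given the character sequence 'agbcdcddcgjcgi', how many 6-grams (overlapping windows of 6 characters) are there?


String 'agbcdcddcgjcgi' has length L = 14.
Number of overlapping n-grams = L - n + 1
Substituting: 14 - 6 + 1 = 9

9


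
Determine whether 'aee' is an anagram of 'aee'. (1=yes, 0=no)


Sort characters of 'aee': 'aee'
Sort characters of 'aee': 'aee'
Sorted forms match -> they ARE anagrams
Result: 1

1


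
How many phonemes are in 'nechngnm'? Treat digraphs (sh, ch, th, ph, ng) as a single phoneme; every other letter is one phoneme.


Parsing 'nechngnm' greedily, digraphs first:
  'n' -> consonant phoneme (phonemes so far: 1)
  'e' -> vowel phoneme (phonemes so far: 2)
  'ch' -> digraph (1 consonant phoneme) (phonemes so far: 3)
  'ng' -> digraph (1 consonant phoneme) (phonemes so far: 4)
  'n' -> consonant phoneme (phonemes so far: 5)
  'm' -> consonant phoneme (phonemes so far: 6)
Total phonemes: 6

6


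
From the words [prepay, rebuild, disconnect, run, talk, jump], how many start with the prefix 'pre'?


Checking each word for prefix 'pre':
  'prepay' -> YES, starts with 'pre' (count: 1)
  'rebuild' -> no (count: 1)
  'disconnect' -> no (count: 1)
  'run' -> no (count: 1)
  'talk' -> no (count: 1)
  'jump' -> no (count: 1)
Total with prefix 'pre': 1

1


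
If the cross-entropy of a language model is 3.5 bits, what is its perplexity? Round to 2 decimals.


Perplexity formula: PP = 2^H
H = 3.5
PP = 2^3.5
Decompose: 2^3.5 = 2^3 * 2^0.5 = 2^3 * sqrt(2)
2^3 = 8, sqrt(2) ~ 1.4142136
PP ~ 8 * 1.4142136 = 11.3137088
Rounded to 2 decimals: 11.31

11.31
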